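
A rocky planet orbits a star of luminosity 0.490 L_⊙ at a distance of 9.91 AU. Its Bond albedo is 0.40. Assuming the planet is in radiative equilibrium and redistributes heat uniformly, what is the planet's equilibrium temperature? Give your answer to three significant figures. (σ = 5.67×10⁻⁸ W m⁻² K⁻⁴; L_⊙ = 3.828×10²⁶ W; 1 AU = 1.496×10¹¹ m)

d = 9.91 AU = 1.48×10¹² m.
L = 0.490 × 3.828×10²⁶ = 1.88×10²⁶ W.
Flux: S = L/(4πd²) = 1.88×10²⁶/(4π×(1.48×10¹²)²) = 6.79 W m⁻².
Energy balance: absorbed = emitted ⇒ πR²·S(1−A) = 4πR²·σT_eq⁴, so T_eq⁴ = S(1−A)/(4σ).
T_eq = [6.79 × 0.60 / (4 × 5.67×10⁻⁸)]^(1/4) = (1.80×10⁷)^(1/4) = 65.1 K.

T_eq ≈ 65.1 K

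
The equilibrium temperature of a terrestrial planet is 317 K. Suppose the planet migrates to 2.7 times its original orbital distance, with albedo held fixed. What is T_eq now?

T_eq ≈ 193 K

T_eq ∝ L^(1/4) · d^(−1/2).
T′ = 317 / 2.7^(1/2) = 193 K.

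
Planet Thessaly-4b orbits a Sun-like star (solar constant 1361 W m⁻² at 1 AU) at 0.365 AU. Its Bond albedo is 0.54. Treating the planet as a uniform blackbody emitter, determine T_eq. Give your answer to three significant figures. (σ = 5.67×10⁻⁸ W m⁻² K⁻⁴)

Flux at 0.365 AU: S = 1361/0.365² = 1.02×10⁴ W m⁻².
Energy balance: absorbed = emitted ⇒ πR²·S(1−A) = 4πR²·σT_eq⁴, so T_eq⁴ = S(1−A)/(4σ).
T_eq = [1.02×10⁴ × 0.46 / (4 × 5.67×10⁻⁸)]^(1/4) = (2.07×10¹⁰)^(1/4) = 379 K.

T_eq ≈ 379 K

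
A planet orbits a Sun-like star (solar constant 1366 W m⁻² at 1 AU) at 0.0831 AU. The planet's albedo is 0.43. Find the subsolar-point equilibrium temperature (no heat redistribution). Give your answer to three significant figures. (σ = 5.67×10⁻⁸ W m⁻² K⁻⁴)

T_ss ≈ 1190 K

Flux at 0.0831 AU: S = 1366/0.0831² = 1.98×10⁵ W m⁻².
At the subsolar point the surface absorbs S(1−A) and emits σT⁴ per unit area — no factor of 4, since only the local patch is in balance.
T = [1.98×10⁵ × 0.57 / 5.67×10⁻⁸]^(1/4) = (1.99×10¹²)^(1/4) = 1190 K.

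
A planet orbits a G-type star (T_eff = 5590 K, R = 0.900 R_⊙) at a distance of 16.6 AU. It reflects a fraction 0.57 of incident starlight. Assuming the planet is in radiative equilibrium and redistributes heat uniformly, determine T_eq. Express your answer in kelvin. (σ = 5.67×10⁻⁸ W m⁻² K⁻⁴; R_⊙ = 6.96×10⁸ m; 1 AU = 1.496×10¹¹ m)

R_⋆ = 0.900 × 6.96×10⁸ = 6.26×10⁸ m.
d = 16.6 AU = 2.48×10¹² m.
L = 4πR_⋆²σT_⋆⁴ = 4π(6.26×10⁸)² × 5.67×10⁻⁸ × (5590)⁴ = 2.73×10²⁶ W.
S = L/(4πd²) = 3.52 W m⁻².
Energy balance: absorbed = emitted ⇒ πR²·S(1−A) = 4πR²·σT_eq⁴, so T_eq⁴ = S(1−A)/(4σ).
T_eq = [3.52 × 0.43 / (4 × 5.67×10⁻⁸)]^(1/4) = (6.68×10⁶)^(1/4) = 50.8 K.

T_eq ≈ 50.8 K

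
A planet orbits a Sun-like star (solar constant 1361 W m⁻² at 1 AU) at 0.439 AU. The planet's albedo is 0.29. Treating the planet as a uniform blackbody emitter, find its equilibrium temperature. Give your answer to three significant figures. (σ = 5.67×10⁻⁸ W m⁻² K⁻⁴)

T_eq ≈ 386 K

Flux at 0.439 AU: S = 1361/0.439² = 7060 W m⁻².
Energy balance: absorbed = emitted ⇒ πR²·S(1−A) = 4πR²·σT_eq⁴, so T_eq⁴ = S(1−A)/(4σ).
T_eq = [7060 × 0.71 / (4 × 5.67×10⁻⁸)]^(1/4) = (2.21×10¹⁰)^(1/4) = 386 K.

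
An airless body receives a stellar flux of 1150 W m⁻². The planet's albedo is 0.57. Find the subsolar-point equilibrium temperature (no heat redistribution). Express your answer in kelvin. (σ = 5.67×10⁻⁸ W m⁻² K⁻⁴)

At the subsolar point the surface absorbs S(1−A) and emits σT⁴ per unit area — no factor of 4, since only the local patch is in balance.
T = [1150 × 0.43 / 5.67×10⁻⁸]^(1/4) = (8.72×10⁹)^(1/4) = 306 K.

T_ss ≈ 306 K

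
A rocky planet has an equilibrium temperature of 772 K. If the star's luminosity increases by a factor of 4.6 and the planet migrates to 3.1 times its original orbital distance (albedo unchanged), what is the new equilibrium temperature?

T_eq ≈ 642 K

T_eq ∝ L^(1/4) · d^(−1/2).
T′ = 772 × 4.6^(1/4) / 3.1^(1/2) = 642 K.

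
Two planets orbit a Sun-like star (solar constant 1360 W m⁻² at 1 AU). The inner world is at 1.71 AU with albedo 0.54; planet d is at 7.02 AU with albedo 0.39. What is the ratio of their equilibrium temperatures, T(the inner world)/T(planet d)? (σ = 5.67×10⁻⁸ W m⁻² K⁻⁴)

T_eq = [S₀(1−A)/(4σd²)]^(1/4), so T ∝ (1−A)^(1/4) / √d.
T₁ = [1360×0.46/(4×5.67×10⁻⁸×1.71²)]^(1/4) = 175.25 K.
T₂ = [1360×0.61/(4×5.67×10⁻⁸×7.02²)]^(1/4) = 92.82 K.

T₁/T₂ ≈ 1.888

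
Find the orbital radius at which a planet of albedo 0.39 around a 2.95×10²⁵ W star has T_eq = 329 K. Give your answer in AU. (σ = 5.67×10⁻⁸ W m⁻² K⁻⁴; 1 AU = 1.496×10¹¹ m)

From T_eq⁴ = L(1−A)/(16πσd²): d = √[L(1−A)/(16πσT_eq⁴)].
d = √[2.95×10²⁵ × 0.61 / (16π × 5.67×10⁻⁸ × (329)⁴)] = 2.32×10¹⁰ m = 0.155 AU.

d ≈ 0.155 AU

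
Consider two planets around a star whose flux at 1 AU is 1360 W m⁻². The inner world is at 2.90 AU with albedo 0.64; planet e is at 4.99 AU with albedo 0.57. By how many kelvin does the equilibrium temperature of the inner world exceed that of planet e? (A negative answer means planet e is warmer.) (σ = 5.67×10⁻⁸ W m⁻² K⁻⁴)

ΔT ≈ 25.7 K

T_eq = [S₀(1−A)/(4σd²)]^(1/4), so T ∝ (1−A)^(1/4) / √d.
T₁ = [1360×0.36/(4×5.67×10⁻⁸×2.90²)]^(1/4) = 126.58 K.
T₂ = [1360×0.43/(4×5.67×10⁻⁸×4.99²)]^(1/4) = 100.88 K.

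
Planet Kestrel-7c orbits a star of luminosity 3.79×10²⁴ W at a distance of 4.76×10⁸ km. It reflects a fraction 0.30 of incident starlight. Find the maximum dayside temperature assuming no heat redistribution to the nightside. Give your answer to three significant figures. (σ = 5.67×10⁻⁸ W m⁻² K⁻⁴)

T_ss ≈ 63.7 K

d = 4.76×10⁸ km = 4.76×10¹¹ m.
Flux: S = L/(4πd²) = 3.79×10²⁴/(4π×(4.76×10¹¹)²) = 1.33 W m⁻².
With no redistribution each surface element balances locally: S(1−A) = σT⁴.
T = [1.33 × 0.70 / 5.67×10⁻⁸]^(1/4) = (1.64×10⁷)^(1/4) = 63.7 K.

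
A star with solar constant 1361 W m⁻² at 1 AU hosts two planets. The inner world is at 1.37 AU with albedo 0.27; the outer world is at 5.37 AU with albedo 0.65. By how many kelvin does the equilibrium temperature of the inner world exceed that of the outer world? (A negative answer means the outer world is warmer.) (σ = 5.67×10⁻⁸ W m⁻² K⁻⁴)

T_eq = [S₀(1−A)/(4σd²)]^(1/4), so T ∝ (1−A)^(1/4) / √d.
T₁ = [1361×0.73/(4×5.67×10⁻⁸×1.37²)]^(1/4) = 219.80 K.
T₂ = [1361×0.35/(4×5.67×10⁻⁸×5.37²)]^(1/4) = 92.38 K.

ΔT ≈ 127.4 K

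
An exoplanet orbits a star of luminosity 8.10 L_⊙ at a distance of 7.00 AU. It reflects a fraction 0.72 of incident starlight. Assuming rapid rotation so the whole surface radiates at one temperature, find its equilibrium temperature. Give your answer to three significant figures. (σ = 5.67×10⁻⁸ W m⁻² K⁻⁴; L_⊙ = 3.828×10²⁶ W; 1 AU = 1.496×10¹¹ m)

d = 7.00 AU = 1.05×10¹² m.
L = 8.10 × 3.828×10²⁶ = 3.10×10²⁷ W.
Flux: S = L/(4πd²) = 3.10×10²⁷/(4π×(1.05×10¹²)²) = 225 W m⁻².
Energy balance: absorbed = emitted ⇒ πR²·S(1−A) = 4πR²·σT_eq⁴, so T_eq⁴ = S(1−A)/(4σ).
T_eq = [225 × 0.28 / (4 × 5.67×10⁻⁸)]^(1/4) = (2.78×10⁸)^(1/4) = 129 K.

T_eq ≈ 129 K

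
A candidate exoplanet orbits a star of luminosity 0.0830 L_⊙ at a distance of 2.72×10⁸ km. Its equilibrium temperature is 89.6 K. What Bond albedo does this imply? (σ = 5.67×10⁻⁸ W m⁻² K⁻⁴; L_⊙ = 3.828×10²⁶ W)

d = 2.72×10⁸ km = 2.72×10¹¹ m.
L = 0.0830 × 3.828×10²⁶ = 3.18×10²⁵ W.
Flux: S = L/(4πd²) = 3.18×10²⁵/(4π×(2.72×10¹¹)²) = 34.2 W m⁻².
From T_eq⁴ = S(1−A)/(4σ): 1−A = 4σT_eq⁴/S.
1−A = 4 × 5.67×10⁻⁸ × (89.6)⁴ / 34.2 = 0.428.

A ≈ 0.57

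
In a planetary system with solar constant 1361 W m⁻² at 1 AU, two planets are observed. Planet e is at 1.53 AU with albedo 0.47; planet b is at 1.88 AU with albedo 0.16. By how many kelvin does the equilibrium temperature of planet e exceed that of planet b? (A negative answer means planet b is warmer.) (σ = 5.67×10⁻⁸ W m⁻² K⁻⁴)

ΔT ≈ -2.3 K

T_eq = [S₀(1−A)/(4σd²)]^(1/4), so T ∝ (1−A)^(1/4) / √d.
T₁ = [1361×0.53/(4×5.67×10⁻⁸×1.53²)]^(1/4) = 191.99 K.
T₂ = [1361×0.84/(4×5.67×10⁻⁸×1.88²)]^(1/4) = 194.33 K.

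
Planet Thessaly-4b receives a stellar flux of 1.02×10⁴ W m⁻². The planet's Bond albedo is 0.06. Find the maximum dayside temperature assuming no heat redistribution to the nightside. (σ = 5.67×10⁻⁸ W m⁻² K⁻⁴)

T_ss ≈ 641 K

With no redistribution each surface element balances locally: S(1−A) = σT⁴.
T = [1.02×10⁴ × 0.94 / 5.67×10⁻⁸]^(1/4) = (1.69×10¹¹)^(1/4) = 641 K.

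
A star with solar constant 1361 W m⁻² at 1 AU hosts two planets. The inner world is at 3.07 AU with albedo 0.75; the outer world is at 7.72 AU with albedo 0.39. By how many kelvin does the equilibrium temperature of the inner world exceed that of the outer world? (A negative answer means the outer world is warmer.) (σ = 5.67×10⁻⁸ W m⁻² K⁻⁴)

ΔT ≈ 23.8 K

T_eq = [S₀(1−A)/(4σd²)]^(1/4), so T ∝ (1−A)^(1/4) / √d.
T₁ = [1361×0.25/(4×5.67×10⁻⁸×3.07²)]^(1/4) = 112.32 K.
T₂ = [1361×0.61/(4×5.67×10⁻⁸×7.72²)]^(1/4) = 88.53 K.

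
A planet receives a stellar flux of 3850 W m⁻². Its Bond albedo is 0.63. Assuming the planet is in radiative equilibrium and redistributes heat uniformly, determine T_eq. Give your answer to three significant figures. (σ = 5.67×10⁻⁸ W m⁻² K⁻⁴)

T_eq ≈ 282 K

Energy balance: absorbed = emitted ⇒ πR²·S(1−A) = 4πR²·σT_eq⁴, so T_eq⁴ = S(1−A)/(4σ).
T_eq = [3850 × 0.37 / (4 × 5.67×10⁻⁸)]^(1/4) = (6.28×10⁹)^(1/4) = 282 K.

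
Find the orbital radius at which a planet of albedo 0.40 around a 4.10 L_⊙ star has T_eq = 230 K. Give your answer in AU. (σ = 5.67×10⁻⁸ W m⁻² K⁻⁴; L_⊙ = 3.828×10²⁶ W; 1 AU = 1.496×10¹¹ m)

d ≈ 2.30 AU

L = 4.10 × 3.828×10²⁶ = 1.57×10²⁷ W.
From T_eq⁴ = L(1−A)/(16πσd²): d = √[L(1−A)/(16πσT_eq⁴)].
d = √[1.57×10²⁷ × 0.60 / (16π × 5.67×10⁻⁸ × (230)⁴)] = 3.44×10¹¹ m = 2.30 AU.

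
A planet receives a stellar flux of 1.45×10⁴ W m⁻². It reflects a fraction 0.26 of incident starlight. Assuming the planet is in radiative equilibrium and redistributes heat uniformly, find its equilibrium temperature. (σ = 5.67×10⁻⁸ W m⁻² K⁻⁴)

T_eq ≈ 466 K

Energy balance: absorbed = emitted ⇒ πR²·S(1−A) = 4πR²·σT_eq⁴, so T_eq⁴ = S(1−A)/(4σ).
T_eq = [1.45×10⁴ × 0.74 / (4 × 5.67×10⁻⁸)]^(1/4) = (4.73×10¹⁰)^(1/4) = 466 K.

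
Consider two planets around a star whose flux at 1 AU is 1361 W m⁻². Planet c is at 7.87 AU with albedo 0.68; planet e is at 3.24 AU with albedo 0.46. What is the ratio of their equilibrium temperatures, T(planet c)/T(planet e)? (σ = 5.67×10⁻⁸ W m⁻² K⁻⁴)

T₁/T₂ ≈ 0.563

T_eq = [S₀(1−A)/(4σd²)]^(1/4), so T ∝ (1−A)^(1/4) / √d.
T₁ = [1361×0.32/(4×5.67×10⁻⁸×7.87²)]^(1/4) = 74.62 K.
T₂ = [1361×0.54/(4×5.67×10⁻⁸×3.24²)]^(1/4) = 132.55 K.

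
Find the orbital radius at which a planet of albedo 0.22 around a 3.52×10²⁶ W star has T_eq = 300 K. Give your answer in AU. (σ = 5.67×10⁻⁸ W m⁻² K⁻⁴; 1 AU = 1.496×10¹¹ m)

From T_eq⁴ = L(1−A)/(16πσd²): d = √[L(1−A)/(16πσT_eq⁴)].
d = √[3.52×10²⁶ × 0.78 / (16π × 5.67×10⁻⁸ × (300)⁴)] = 1.09×10¹¹ m = 0.729 AU.

d ≈ 0.729 AU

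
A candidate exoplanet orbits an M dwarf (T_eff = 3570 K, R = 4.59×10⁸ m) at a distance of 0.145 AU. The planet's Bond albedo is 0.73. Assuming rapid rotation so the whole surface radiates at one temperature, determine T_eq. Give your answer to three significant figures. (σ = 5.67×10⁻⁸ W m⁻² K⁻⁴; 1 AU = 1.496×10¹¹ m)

T_eq ≈ 265 K

d = 0.145 AU = 2.17×10¹⁰ m.
L = 4πR_⋆²σT_⋆⁴ = 4π(4.59×10⁸)² × 5.67×10⁻⁸ × (3570)⁴ = 2.44×10²⁵ W.
S = L/(4πd²) = 4120 W m⁻².
Energy balance: absorbed = emitted ⇒ πR²·S(1−A) = 4πR²·σT_eq⁴, so T_eq⁴ = S(1−A)/(4σ).
T_eq = [4120 × 0.27 / (4 × 5.67×10⁻⁸)]^(1/4) = (4.91×10⁹)^(1/4) = 265 K.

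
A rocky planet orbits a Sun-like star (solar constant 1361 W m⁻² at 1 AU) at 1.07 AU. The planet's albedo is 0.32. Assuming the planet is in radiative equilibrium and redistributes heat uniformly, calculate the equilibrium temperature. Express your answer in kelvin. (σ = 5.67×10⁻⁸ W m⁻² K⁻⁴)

Flux at 1.07 AU: S = 1361/1.07² = 1190 W m⁻².
Energy balance: absorbed = emitted ⇒ πR²·S(1−A) = 4πR²·σT_eq⁴, so T_eq⁴ = S(1−A)/(4σ).
T_eq = [1190 × 0.68 / (4 × 5.67×10⁻⁸)]^(1/4) = (3.56×10⁹)^(1/4) = 244 K.

T_eq ≈ 244 K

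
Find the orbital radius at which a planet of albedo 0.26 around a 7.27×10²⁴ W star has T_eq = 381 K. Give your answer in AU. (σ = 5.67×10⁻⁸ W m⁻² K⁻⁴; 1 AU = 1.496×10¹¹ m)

From T_eq⁴ = L(1−A)/(16πσd²): d = √[L(1−A)/(16πσT_eq⁴)].
d = √[7.27×10²⁴ × 0.74 / (16π × 5.67×10⁻⁸ × (381)⁴)] = 9.46×10⁹ m = 0.0633 AU.

d ≈ 0.0633 AU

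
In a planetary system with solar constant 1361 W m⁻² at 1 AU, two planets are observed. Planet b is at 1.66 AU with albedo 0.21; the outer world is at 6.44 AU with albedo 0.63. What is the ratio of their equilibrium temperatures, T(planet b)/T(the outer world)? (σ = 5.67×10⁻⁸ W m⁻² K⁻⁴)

T_eq = [S₀(1−A)/(4σd²)]^(1/4), so T ∝ (1−A)^(1/4) / √d.
T₁ = [1361×0.79/(4×5.67×10⁻⁸×1.66²)]^(1/4) = 203.66 K.
T₂ = [1361×0.37/(4×5.67×10⁻⁸×6.44²)]^(1/4) = 85.54 K.

T₁/T₂ ≈ 2.381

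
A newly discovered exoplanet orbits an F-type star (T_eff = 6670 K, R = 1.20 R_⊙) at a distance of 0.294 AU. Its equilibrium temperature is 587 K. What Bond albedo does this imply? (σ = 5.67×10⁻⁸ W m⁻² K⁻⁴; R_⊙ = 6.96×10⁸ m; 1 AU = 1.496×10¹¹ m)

A ≈ 0.33

R_⋆ = 1.20 × 6.96×10⁸ = 8.35×10⁸ m.
d = 0.294 AU = 4.40×10¹⁰ m.
L = 4πR_⋆²σT_⋆⁴ = 4π(8.35×10⁸)² × 5.67×10⁻⁸ × (6670)⁴ = 9.84×10²⁶ W.
S = L/(4πd²) = 4.05×10⁴ W m⁻².
From T_eq⁴ = S(1−A)/(4σ): 1−A = 4σT_eq⁴/S.
1−A = 4 × 5.67×10⁻⁸ × (587)⁴ / 4.05×10⁴ = 0.665.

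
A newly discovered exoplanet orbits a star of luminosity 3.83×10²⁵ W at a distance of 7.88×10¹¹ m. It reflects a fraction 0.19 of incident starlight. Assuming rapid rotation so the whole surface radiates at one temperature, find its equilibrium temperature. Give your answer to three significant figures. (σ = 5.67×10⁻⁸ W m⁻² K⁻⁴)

T_eq ≈ 64.7 K

Flux: S = L/(4πd²) = 3.83×10²⁵/(4π×(7.88×10¹¹)²) = 4.91 W m⁻².
Energy balance: absorbed = emitted ⇒ πR²·S(1−A) = 4πR²·σT_eq⁴, so T_eq⁴ = S(1−A)/(4σ).
T_eq = [4.91 × 0.81 / (4 × 5.67×10⁻⁸)]^(1/4) = (1.75×10⁷)^(1/4) = 64.7 K.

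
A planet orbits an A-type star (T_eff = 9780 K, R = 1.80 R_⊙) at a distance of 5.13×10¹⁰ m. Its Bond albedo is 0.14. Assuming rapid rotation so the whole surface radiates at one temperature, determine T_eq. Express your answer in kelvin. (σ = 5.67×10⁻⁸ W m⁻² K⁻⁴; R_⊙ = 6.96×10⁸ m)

T_eq ≈ 1040 K

R_⋆ = 1.80 × 6.96×10⁸ = 1.25×10⁹ m.
L = 4πR_⋆²σT_⋆⁴ = 4π(1.25×10⁹)² × 5.67×10⁻⁸ × (9780)⁴ = 1.02×10²⁸ W.
S = L/(4πd²) = 3.09×10⁵ W m⁻².
Energy balance: absorbed = emitted ⇒ πR²·S(1−A) = 4πR²·σT_eq⁴, so T_eq⁴ = S(1−A)/(4σ).
T_eq = [3.09×10⁵ × 0.86 / (4 × 5.67×10⁻⁸)]^(1/4) = (1.17×10¹²)^(1/4) = 1040 K.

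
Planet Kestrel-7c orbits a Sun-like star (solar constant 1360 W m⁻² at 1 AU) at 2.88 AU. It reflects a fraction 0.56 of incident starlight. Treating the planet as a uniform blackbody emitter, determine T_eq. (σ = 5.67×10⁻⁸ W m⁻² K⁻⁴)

T_eq ≈ 134 K

Flux at 2.88 AU: S = 1360/2.88² = 164 W m⁻².
Energy balance: absorbed = emitted ⇒ πR²·S(1−A) = 4πR²·σT_eq⁴, so T_eq⁴ = S(1−A)/(4σ).
T_eq = [164 × 0.44 / (4 × 5.67×10⁻⁸)]^(1/4) = (3.18×10⁸)^(1/4) = 134 K.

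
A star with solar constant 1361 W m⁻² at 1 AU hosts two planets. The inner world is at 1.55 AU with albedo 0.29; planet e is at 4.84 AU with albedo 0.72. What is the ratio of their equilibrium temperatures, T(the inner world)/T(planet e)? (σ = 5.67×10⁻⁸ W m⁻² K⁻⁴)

T_eq = [S₀(1−A)/(4σd²)]^(1/4), so T ∝ (1−A)^(1/4) / √d.
T₁ = [1361×0.71/(4×5.67×10⁻⁸×1.55²)]^(1/4) = 205.21 K.
T₂ = [1361×0.28/(4×5.67×10⁻⁸×4.84²)]^(1/4) = 92.03 K.

T₁/T₂ ≈ 2.230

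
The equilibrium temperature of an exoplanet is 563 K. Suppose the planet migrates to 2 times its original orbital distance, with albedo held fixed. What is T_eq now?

T_eq ≈ 398 K

T_eq ∝ L^(1/4) · d^(−1/2).
T′ = 563 / 2^(1/2) = 398 K.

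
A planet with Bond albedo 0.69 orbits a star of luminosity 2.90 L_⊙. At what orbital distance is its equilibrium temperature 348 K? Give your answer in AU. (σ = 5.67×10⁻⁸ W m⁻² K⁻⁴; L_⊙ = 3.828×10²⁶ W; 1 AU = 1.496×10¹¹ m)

d ≈ 0.607 AU

L = 2.90 × 3.828×10²⁶ = 1.11×10²⁷ W.
From T_eq⁴ = L(1−A)/(16πσd²): d = √[L(1−A)/(16πσT_eq⁴)].
d = √[1.11×10²⁷ × 0.31 / (16π × 5.67×10⁻⁸ × (348)⁴)] = 9.07×10¹⁰ m = 0.607 AU.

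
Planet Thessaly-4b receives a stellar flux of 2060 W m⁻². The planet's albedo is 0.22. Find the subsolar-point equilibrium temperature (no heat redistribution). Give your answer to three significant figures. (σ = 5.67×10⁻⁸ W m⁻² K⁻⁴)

T_ss ≈ 410 K

At the subsolar point the surface absorbs S(1−A) and emits σT⁴ per unit area — no factor of 4, since only the local patch is in balance.
T = [2060 × 0.78 / 5.67×10⁻⁸]^(1/4) = (2.83×10¹⁰)^(1/4) = 410 K.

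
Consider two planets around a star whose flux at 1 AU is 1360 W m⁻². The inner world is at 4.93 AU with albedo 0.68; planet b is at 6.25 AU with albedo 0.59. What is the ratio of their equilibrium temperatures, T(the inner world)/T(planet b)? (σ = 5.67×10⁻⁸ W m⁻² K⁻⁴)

T_eq = [S₀(1−A)/(4σd²)]^(1/4), so T ∝ (1−A)^(1/4) / √d.
T₁ = [1360×0.32/(4×5.67×10⁻⁸×4.93²)]^(1/4) = 94.26 K.
T₂ = [1360×0.41/(4×5.67×10⁻⁸×6.25²)]^(1/4) = 89.07 K.

T₁/T₂ ≈ 1.058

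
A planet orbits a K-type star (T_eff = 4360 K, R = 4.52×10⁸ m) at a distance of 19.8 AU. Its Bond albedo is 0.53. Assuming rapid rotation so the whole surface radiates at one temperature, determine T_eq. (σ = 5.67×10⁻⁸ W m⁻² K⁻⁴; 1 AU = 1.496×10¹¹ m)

d = 19.8 AU = 2.96×10¹² m.
L = 4πR_⋆²σT_⋆⁴ = 4π(4.52×10⁸)² × 5.67×10⁻⁸ × (4360)⁴ = 5.26×10²⁵ W.
S = L/(4πd²) = 0.477 W m⁻².
Energy balance: absorbed = emitted ⇒ πR²·S(1−A) = 4πR²·σT_eq⁴, so T_eq⁴ = S(1−A)/(4σ).
T_eq = [0.477 × 0.47 / (4 × 5.67×10⁻⁸)]^(1/4) = (9.89×10⁵)^(1/4) = 31.5 K.

T_eq ≈ 31.5 K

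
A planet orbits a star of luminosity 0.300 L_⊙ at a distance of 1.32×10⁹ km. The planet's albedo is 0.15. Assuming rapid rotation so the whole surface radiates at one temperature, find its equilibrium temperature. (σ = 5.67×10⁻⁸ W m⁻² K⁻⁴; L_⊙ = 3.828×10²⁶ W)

d = 1.32×10⁹ km = 1.32×10¹² m.
L = 0.300 × 3.828×10²⁶ = 1.15×10²⁶ W.
Flux: S = L/(4πd²) = 1.15×10²⁶/(4π×(1.32×10¹²)²) = 5.24 W m⁻².
Energy balance: absorbed = emitted ⇒ πR²·S(1−A) = 4πR²·σT_eq⁴, so T_eq⁴ = S(1−A)/(4σ).
T_eq = [5.24 × 0.85 / (4 × 5.67×10⁻⁸)]^(1/4) = (1.97×10⁷)^(1/4) = 66.6 K.

T_eq ≈ 66.6 K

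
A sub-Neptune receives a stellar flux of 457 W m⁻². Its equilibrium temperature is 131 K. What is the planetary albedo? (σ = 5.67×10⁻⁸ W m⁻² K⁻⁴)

A ≈ 0.85

From T_eq⁴ = S(1−A)/(4σ): 1−A = 4σT_eq⁴/S.
1−A = 4 × 5.67×10⁻⁸ × (131)⁴ / 457 = 0.146.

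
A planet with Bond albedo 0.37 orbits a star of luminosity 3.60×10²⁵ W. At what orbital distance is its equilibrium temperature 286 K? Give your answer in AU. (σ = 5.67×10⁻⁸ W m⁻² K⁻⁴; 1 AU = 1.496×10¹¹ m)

From T_eq⁴ = L(1−A)/(16πσd²): d = √[L(1−A)/(16πσT_eq⁴)].
d = √[3.60×10²⁵ × 0.63 / (16π × 5.67×10⁻⁸ × (286)⁴)] = 3.45×10¹⁰ m = 0.231 AU.

d ≈ 0.231 AU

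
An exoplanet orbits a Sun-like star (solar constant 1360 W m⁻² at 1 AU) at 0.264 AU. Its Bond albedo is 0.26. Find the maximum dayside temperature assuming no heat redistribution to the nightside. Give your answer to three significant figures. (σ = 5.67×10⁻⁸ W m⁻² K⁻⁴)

Flux at 0.264 AU: S = 1360/0.264² = 1.95×10⁴ W m⁻².
With no redistribution each surface element balances locally: S(1−A) = σT⁴.
T = [1.95×10⁴ × 0.74 / 5.67×10⁻⁸]^(1/4) = (2.55×10¹¹)^(1/4) = 710 K.

T_ss ≈ 710 K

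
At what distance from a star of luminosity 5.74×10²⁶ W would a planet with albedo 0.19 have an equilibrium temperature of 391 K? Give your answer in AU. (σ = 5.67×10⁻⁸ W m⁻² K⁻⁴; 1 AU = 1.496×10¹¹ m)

d ≈ 0.558 AU

From T_eq⁴ = L(1−A)/(16πσd²): d = √[L(1−A)/(16πσT_eq⁴)].
d = √[5.74×10²⁶ × 0.81 / (16π × 5.67×10⁻⁸ × (391)⁴)] = 8.35×10¹⁰ m = 0.558 AU.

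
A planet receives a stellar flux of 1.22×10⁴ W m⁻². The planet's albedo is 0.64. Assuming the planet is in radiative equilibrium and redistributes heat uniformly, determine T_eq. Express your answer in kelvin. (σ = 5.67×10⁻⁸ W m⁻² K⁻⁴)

Energy balance: absorbed = emitted ⇒ πR²·S(1−A) = 4πR²·σT_eq⁴, so T_eq⁴ = S(1−A)/(4σ).
T_eq = [1.22×10⁴ × 0.36 / (4 × 5.67×10⁻⁸)]^(1/4) = (1.94×10¹⁰)^(1/4) = 373 K.

T_eq ≈ 373 K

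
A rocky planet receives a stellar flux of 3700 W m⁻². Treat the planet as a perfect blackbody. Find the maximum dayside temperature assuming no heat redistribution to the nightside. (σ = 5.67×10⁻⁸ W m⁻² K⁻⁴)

With no redistribution each surface element balances locally: S(1−A) = σT⁴.
T = [3700 × 1.00 / 5.67×10⁻⁸]^(1/4) = (6.53×10¹⁰)^(1/4) = 505 K.

T_ss ≈ 505 K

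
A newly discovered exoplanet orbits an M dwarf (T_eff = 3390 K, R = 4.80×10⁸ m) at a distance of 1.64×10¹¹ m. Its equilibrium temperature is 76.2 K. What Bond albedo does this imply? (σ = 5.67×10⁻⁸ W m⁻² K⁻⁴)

A ≈ 0.88

L = 4πR_⋆²σT_⋆⁴ = 4π(4.80×10⁸)² × 5.67×10⁻⁸ × (3390)⁴ = 2.17×10²⁵ W.
S = L/(4πd²) = 64.1 W m⁻².
From T_eq⁴ = S(1−A)/(4σ): 1−A = 4σT_eq⁴/S.
1−A = 4 × 5.67×10⁻⁸ × (76.2)⁴ / 64.1 = 0.119.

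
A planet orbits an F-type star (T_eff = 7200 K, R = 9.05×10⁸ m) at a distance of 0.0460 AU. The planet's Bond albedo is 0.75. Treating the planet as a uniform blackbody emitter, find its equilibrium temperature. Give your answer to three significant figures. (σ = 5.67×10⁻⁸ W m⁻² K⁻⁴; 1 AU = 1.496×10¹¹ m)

d = 0.0460 AU = 6.88×10⁹ m.
L = 4πR_⋆²σT_⋆⁴ = 4π(9.05×10⁸)² × 5.67×10⁻⁸ × (7200)⁴ = 1.57×10²⁷ W.
S = L/(4πd²) = 2.64×10⁶ W m⁻².
Energy balance: absorbed = emitted ⇒ πR²·S(1−A) = 4πR²·σT_eq⁴, so T_eq⁴ = S(1−A)/(4σ).
T_eq = [2.64×10⁶ × 0.25 / (4 × 5.67×10⁻⁸)]^(1/4) = (2.90×10¹²)^(1/4) = 1310 K.

T_eq ≈ 1310 K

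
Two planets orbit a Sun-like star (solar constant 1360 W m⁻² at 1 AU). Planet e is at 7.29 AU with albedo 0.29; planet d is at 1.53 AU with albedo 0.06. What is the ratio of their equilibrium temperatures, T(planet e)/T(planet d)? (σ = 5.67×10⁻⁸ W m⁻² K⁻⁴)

T₁/T₂ ≈ 0.427

T_eq = [S₀(1−A)/(4σd²)]^(1/4), so T ∝ (1−A)^(1/4) / √d.
T₁ = [1360×0.71/(4×5.67×10⁻⁸×7.29²)]^(1/4) = 94.61 K.
T₂ = [1360×0.94/(4×5.67×10⁻⁸×1.53²)]^(1/4) = 221.52 K.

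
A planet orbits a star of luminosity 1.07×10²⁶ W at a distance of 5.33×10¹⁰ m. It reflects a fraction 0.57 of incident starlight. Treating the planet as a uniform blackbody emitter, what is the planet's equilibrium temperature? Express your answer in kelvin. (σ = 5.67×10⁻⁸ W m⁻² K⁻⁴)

Flux: S = L/(4πd²) = 1.07×10²⁶/(4π×(5.33×10¹⁰)²) = 3000 W m⁻².
Energy balance: absorbed = emitted ⇒ πR²·S(1−A) = 4πR²·σT_eq⁴, so T_eq⁴ = S(1−A)/(4σ).
T_eq = [3000 × 0.43 / (4 × 5.67×10⁻⁸)]^(1/4) = (5.68×10⁹)^(1/4) = 275 K.

T_eq ≈ 275 K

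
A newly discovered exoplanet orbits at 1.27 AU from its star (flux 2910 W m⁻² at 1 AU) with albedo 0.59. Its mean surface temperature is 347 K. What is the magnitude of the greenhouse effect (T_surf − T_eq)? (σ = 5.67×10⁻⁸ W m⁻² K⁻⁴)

ΔT ≈ 108.0 K

S = 2910/1.27² = 1804 W m⁻².
T_eq = [S(1−A)/(4σ)]^(1/4) = [1804×0.41/(4×5.67×10⁻⁸)]^(1/4) = 239.0 K.
ΔT = T_surf − T_eq = 347 − 239.0.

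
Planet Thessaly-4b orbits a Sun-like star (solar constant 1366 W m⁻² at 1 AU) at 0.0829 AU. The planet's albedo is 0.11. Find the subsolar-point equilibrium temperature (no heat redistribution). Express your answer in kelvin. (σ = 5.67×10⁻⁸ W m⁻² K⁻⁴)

T_ss ≈ 1330 K

Flux at 0.0829 AU: S = 1366/0.0829² = 1.99×10⁵ W m⁻².
At the subsolar point the surface absorbs S(1−A) and emits σT⁴ per unit area — no factor of 4, since only the local patch is in balance.
T = [1.99×10⁵ × 0.89 / 5.67×10⁻⁸]^(1/4) = (3.12×10¹²)^(1/4) = 1330 K.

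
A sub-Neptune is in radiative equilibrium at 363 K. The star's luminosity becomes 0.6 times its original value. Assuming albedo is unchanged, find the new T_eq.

T_eq ∝ L^(1/4) · d^(−1/2).
T′ = 363 × 0.6^(1/4) = 319 K.

T_eq ≈ 319 K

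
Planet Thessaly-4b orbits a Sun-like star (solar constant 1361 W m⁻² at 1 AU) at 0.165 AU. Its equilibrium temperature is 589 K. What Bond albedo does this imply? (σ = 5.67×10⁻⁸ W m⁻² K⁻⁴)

A ≈ 0.45

Flux at 0.165 AU: S = 1361/0.165² = 5.00×10⁴ W m⁻².
From T_eq⁴ = S(1−A)/(4σ): 1−A = 4σT_eq⁴/S.
1−A = 4 × 5.67×10⁻⁸ × (589)⁴ / 5.00×10⁴ = 0.546.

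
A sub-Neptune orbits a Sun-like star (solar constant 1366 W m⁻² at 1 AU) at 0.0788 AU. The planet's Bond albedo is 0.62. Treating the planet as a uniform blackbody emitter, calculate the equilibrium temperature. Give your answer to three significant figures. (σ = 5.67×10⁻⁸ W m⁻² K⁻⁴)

Flux at 0.0788 AU: S = 1366/0.0788² = 2.20×10⁵ W m⁻².
Energy balance: absorbed = emitted ⇒ πR²·S(1−A) = 4πR²·σT_eq⁴, so T_eq⁴ = S(1−A)/(4σ).
T_eq = [2.20×10⁵ × 0.38 / (4 × 5.67×10⁻⁸)]^(1/4) = (3.69×10¹¹)^(1/4) = 779 K.

T_eq ≈ 779 K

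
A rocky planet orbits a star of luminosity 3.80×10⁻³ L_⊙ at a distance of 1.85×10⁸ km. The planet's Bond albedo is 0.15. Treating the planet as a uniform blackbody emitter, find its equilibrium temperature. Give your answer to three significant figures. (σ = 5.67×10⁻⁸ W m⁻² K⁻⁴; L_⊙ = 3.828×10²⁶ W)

T_eq ≈ 59.7 K

d = 1.85×10⁸ km = 1.85×10¹¹ m.
L = 3.80×10⁻³ × 3.828×10²⁶ = 1.45×10²⁴ W.
Flux: S = L/(4πd²) = 1.45×10²⁴/(4π×(1.85×10¹¹)²) = 3.38 W m⁻².
Energy balance: absorbed = emitted ⇒ πR²·S(1−A) = 4πR²·σT_eq⁴, so T_eq⁴ = S(1−A)/(4σ).
T_eq = [3.38 × 0.85 / (4 × 5.67×10⁻⁸)]^(1/4) = (1.27×10⁷)^(1/4) = 59.7 K.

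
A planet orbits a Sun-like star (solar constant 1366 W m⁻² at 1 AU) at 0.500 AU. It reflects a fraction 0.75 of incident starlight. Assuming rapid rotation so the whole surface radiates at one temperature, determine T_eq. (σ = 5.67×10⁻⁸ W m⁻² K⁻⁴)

T_eq ≈ 279 K

Flux at 0.500 AU: S = 1366/0.500² = 5460 W m⁻².
Energy balance: absorbed = emitted ⇒ πR²·S(1−A) = 4πR²·σT_eq⁴, so T_eq⁴ = S(1−A)/(4σ).
T_eq = [5460 × 0.25 / (4 × 5.67×10⁻⁸)]^(1/4) = (6.02×10⁹)^(1/4) = 279 K.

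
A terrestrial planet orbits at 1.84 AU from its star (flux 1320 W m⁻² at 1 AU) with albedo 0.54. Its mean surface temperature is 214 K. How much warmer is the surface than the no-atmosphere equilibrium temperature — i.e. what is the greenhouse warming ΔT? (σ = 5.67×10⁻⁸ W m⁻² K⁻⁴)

ΔT ≈ 46.3 K

S = 1320/1.84² = 389.9 W m⁻².
T_eq = [S(1−A)/(4σ)]^(1/4) = [389.9×0.46/(4×5.67×10⁻⁸)]^(1/4) = 167.7 K.
ΔT = T_surf − T_eq = 214 − 167.7.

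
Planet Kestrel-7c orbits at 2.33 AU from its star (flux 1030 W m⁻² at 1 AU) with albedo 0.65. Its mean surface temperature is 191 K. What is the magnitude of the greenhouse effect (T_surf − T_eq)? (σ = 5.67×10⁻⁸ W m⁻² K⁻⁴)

ΔT ≈ 60.2 K

S = 1030/2.33² = 189.7 W m⁻².
T_eq = [S(1−A)/(4σ)]^(1/4) = [189.7×0.35/(4×5.67×10⁻⁸)]^(1/4) = 130.8 K.
ΔT = T_surf − T_eq = 191 − 130.8.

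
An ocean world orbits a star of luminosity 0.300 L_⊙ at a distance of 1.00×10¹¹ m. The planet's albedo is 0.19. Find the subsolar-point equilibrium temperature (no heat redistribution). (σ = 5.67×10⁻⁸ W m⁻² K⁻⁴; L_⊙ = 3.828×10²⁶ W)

L = 0.300 × 3.828×10²⁶ = 1.15×10²⁶ W.
Flux: S = L/(4πd²) = 1.15×10²⁶/(4π×(1.00×10¹¹)²) = 914 W m⁻².
At the subsolar point the surface absorbs S(1−A) and emits σT⁴ per unit area — no factor of 4, since only the local patch is in balance.
T = [914 × 0.81 / 5.67×10⁻⁸]^(1/4) = (1.31×10¹⁰)^(1/4) = 338 K.

T_ss ≈ 338 K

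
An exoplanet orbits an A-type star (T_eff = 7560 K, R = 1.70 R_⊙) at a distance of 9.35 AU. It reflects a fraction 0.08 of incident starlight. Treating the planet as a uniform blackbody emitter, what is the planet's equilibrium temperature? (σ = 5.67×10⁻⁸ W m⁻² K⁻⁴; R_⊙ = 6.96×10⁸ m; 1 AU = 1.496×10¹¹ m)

T_eq ≈ 152 K

R_⋆ = 1.70 × 6.96×10⁸ = 1.18×10⁹ m.
d = 9.35 AU = 1.40×10¹² m.
L = 4πR_⋆²σT_⋆⁴ = 4π(1.18×10⁹)² × 5.67×10⁻⁸ × (7560)⁴ = 3.26×10²⁷ W.
S = L/(4πd²) = 133 W m⁻².
Energy balance: absorbed = emitted ⇒ πR²·S(1−A) = 4πR²·σT_eq⁴, so T_eq⁴ = S(1−A)/(4σ).
T_eq = [133 × 0.92 / (4 × 5.67×10⁻⁸)]^(1/4) = (5.38×10⁸)^(1/4) = 152 K.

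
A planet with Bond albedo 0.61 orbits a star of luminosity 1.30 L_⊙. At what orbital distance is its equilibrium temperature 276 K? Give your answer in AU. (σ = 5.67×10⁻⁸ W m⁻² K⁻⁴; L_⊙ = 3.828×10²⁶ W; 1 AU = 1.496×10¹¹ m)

d ≈ 0.724 AU

L = 1.30 × 3.828×10²⁶ = 4.98×10²⁶ W.
From T_eq⁴ = L(1−A)/(16πσd²): d = √[L(1−A)/(16πσT_eq⁴)].
d = √[4.98×10²⁶ × 0.39 / (16π × 5.67×10⁻⁸ × (276)⁴)] = 1.08×10¹¹ m = 0.724 AU.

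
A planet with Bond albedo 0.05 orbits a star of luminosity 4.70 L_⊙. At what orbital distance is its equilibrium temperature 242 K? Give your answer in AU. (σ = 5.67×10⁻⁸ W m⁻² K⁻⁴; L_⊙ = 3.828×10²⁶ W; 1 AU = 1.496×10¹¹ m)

d ≈ 2.80 AU

L = 4.70 × 3.828×10²⁶ = 1.80×10²⁷ W.
From T_eq⁴ = L(1−A)/(16πσd²): d = √[L(1−A)/(16πσT_eq⁴)].
d = √[1.80×10²⁷ × 0.95 / (16π × 5.67×10⁻⁸ × (242)⁴)] = 4.18×10¹¹ m = 2.80 AU.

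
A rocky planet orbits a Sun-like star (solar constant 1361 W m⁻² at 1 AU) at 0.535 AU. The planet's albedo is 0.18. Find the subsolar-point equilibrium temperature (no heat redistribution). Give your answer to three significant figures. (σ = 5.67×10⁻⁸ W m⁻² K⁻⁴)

Flux at 0.535 AU: S = 1361/0.535² = 4760 W m⁻².
At the subsolar point the surface absorbs S(1−A) and emits σT⁴ per unit area — no factor of 4, since only the local patch is in balance.
T = [4760 × 0.82 / 5.67×10⁻⁸]^(1/4) = (6.88×10¹⁰)^(1/4) = 512 K.

T_ss ≈ 512 K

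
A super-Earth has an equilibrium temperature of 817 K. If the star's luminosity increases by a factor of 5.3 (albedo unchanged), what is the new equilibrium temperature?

T_eq ≈ 1240 K

T_eq ∝ L^(1/4) · d^(−1/2).
T′ = 817 × 5.3^(1/4) = 1240 K.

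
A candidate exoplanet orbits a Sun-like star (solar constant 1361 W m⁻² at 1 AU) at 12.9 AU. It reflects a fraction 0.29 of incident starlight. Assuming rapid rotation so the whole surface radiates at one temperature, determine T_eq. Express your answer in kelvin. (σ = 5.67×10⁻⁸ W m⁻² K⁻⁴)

Flux at 12.9 AU: S = 1361/12.9² = 8.18 W m⁻².
Energy balance: absorbed = emitted ⇒ πR²·S(1−A) = 4πR²·σT_eq⁴, so T_eq⁴ = S(1−A)/(4σ).
T_eq = [8.18 × 0.71 / (4 × 5.67×10⁻⁸)]^(1/4) = (2.56×10⁷)^(1/4) = 71.1 K.

T_eq ≈ 71.1 K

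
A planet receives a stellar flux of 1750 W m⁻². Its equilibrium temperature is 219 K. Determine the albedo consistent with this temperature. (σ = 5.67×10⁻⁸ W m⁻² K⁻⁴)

A ≈ 0.70

From T_eq⁴ = S(1−A)/(4σ): 1−A = 4σT_eq⁴/S.
1−A = 4 × 5.67×10⁻⁸ × (219)⁴ / 1750 = 0.298.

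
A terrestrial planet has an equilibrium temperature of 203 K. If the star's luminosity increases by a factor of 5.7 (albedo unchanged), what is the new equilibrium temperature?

T_eq ∝ L^(1/4) · d^(−1/2).
T′ = 203 × 5.7^(1/4) = 314 K.

T_eq ≈ 314 K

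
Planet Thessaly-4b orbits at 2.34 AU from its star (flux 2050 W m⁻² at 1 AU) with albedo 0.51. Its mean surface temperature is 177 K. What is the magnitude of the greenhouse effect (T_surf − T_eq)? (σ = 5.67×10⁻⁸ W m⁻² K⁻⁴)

ΔT ≈ 8.4 K

S = 2050/2.34² = 374.4 W m⁻².
T_eq = [S(1−A)/(4σ)]^(1/4) = [374.4×0.49/(4×5.67×10⁻⁸)]^(1/4) = 168.6 K.
ΔT = T_surf − T_eq = 177 − 168.6.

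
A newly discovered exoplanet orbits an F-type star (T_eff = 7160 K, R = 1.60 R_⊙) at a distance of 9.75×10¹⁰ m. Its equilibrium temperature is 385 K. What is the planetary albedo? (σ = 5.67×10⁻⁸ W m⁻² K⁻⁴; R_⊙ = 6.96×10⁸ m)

A ≈ 0.74

R_⋆ = 1.60 × 6.96×10⁸ = 1.11×10⁹ m.
L = 4πR_⋆²σT_⋆⁴ = 4π(1.11×10⁹)² × 5.67×10⁻⁸ × (7160)⁴ = 2.32×10²⁷ W.
S = L/(4πd²) = 1.94×10⁴ W m⁻².
From T_eq⁴ = S(1−A)/(4σ): 1−A = 4σT_eq⁴/S.
1−A = 4 × 5.67×10⁻⁸ × (385)⁴ / 1.94×10⁴ = 0.256.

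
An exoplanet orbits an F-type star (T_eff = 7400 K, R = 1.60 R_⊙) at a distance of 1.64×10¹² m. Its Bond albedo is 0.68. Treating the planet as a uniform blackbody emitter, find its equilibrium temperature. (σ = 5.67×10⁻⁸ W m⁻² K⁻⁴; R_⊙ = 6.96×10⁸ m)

R_⋆ = 1.60 × 6.96×10⁸ = 1.11×10⁹ m.
L = 4πR_⋆²σT_⋆⁴ = 4π(1.11×10⁹)² × 5.67×10⁻⁸ × (7400)⁴ = 2.65×10²⁷ W.
S = L/(4πd²) = 78.4 W m⁻².
Energy balance: absorbed = emitted ⇒ πR²·S(1−A) = 4πR²·σT_eq⁴, so T_eq⁴ = S(1−A)/(4σ).
T_eq = [78.4 × 0.32 / (4 × 5.67×10⁻⁸)]^(1/4) = (1.11×10⁸)^(1/4) = 103 K.

T_eq ≈ 103 K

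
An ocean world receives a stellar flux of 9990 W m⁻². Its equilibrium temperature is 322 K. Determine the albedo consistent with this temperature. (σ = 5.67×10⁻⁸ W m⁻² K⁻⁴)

A ≈ 0.76

From T_eq⁴ = S(1−A)/(4σ): 1−A = 4σT_eq⁴/S.
1−A = 4 × 5.67×10⁻⁸ × (322)⁴ / 9990 = 0.244.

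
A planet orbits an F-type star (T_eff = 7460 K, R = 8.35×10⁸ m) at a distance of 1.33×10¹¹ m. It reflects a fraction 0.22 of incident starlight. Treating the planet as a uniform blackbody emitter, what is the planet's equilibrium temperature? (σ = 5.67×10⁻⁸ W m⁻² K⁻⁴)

L = 4πR_⋆²σT_⋆⁴ = 4π(8.35×10⁸)² × 5.67×10⁻⁸ × (7460)⁴ = 1.54×10²⁷ W.
S = L/(4πd²) = 6920 W m⁻².
Energy balance: absorbed = emitted ⇒ πR²·S(1−A) = 4πR²·σT_eq⁴, so T_eq⁴ = S(1−A)/(4σ).
T_eq = [6920 × 0.78 / (4 × 5.67×10⁻⁸)]^(1/4) = (2.38×10¹⁰)^(1/4) = 393 K.

T_eq ≈ 393 K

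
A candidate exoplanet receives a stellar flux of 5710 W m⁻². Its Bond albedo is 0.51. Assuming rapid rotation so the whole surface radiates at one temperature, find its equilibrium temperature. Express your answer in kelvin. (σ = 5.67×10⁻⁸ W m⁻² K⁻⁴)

Energy balance: absorbed = emitted ⇒ πR²·S(1−A) = 4πR²·σT_eq⁴, so T_eq⁴ = S(1−A)/(4σ).
T_eq = [5710 × 0.49 / (4 × 5.67×10⁻⁸)]^(1/4) = (1.23×10¹⁰)^(1/4) = 333 K.

T_eq ≈ 333 K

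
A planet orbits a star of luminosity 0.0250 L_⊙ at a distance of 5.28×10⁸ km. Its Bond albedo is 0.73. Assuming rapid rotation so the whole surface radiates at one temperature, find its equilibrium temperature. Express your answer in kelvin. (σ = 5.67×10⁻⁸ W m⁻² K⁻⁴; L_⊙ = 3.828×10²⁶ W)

T_eq ≈ 42.5 K

d = 5.28×10⁸ km = 5.28×10¹¹ m.
L = 0.0250 × 3.828×10²⁶ = 9.57×10²⁴ W.
Flux: S = L/(4πd²) = 9.57×10²⁴/(4π×(5.28×10¹¹)²) = 2.73 W m⁻².
Energy balance: absorbed = emitted ⇒ πR²·S(1−A) = 4πR²·σT_eq⁴, so T_eq⁴ = S(1−A)/(4σ).
T_eq = [2.73 × 0.27 / (4 × 5.67×10⁻⁸)]^(1/4) = (3.25×10⁶)^(1/4) = 42.5 K.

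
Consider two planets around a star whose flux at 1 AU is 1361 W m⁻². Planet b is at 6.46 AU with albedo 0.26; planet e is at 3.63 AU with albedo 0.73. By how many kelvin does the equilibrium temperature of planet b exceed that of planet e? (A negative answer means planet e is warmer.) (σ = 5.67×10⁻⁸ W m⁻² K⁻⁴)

T_eq = [S₀(1−A)/(4σd²)]^(1/4), so T ∝ (1−A)^(1/4) / √d.
T₁ = [1361×0.74/(4×5.67×10⁻⁸×6.46²)]^(1/4) = 101.57 K.
T₂ = [1361×0.27/(4×5.67×10⁻⁸×3.63²)]^(1/4) = 105.30 K.

ΔT ≈ -3.7 K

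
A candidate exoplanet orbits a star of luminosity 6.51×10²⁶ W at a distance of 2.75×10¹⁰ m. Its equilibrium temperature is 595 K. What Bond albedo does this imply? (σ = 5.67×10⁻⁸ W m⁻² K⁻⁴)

A ≈ 0.59

Flux: S = L/(4πd²) = 6.51×10²⁶/(4π×(2.75×10¹⁰)²) = 6.85×10⁴ W m⁻².
From T_eq⁴ = S(1−A)/(4σ): 1−A = 4σT_eq⁴/S.
1−A = 4 × 5.67×10⁻⁸ × (595)⁴ / 6.85×10⁴ = 0.415.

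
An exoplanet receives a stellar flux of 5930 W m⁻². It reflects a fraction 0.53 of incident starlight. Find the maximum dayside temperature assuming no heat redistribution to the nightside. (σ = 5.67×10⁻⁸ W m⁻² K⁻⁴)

With no redistribution each surface element balances locally: S(1−A) = σT⁴.
T = [5930 × 0.47 / 5.67×10⁻⁸]^(1/4) = (4.92×10¹⁰)^(1/4) = 471 K.

T_ss ≈ 471 K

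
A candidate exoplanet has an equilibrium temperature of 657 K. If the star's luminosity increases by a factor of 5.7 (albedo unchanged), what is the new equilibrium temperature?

T_eq ∝ L^(1/4) · d^(−1/2).
T′ = 657 × 5.7^(1/4) = 1020 K.

T_eq ≈ 1020 K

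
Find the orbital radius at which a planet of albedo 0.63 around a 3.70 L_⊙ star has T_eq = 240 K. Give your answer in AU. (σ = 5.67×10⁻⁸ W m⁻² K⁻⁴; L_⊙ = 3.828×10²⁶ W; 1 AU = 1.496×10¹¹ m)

d ≈ 1.57 AU

L = 3.70 × 3.828×10²⁶ = 1.42×10²⁷ W.
From T_eq⁴ = L(1−A)/(16πσd²): d = √[L(1−A)/(16πσT_eq⁴)].
d = √[1.42×10²⁷ × 0.37 / (16π × 5.67×10⁻⁸ × (240)⁴)] = 2.35×10¹¹ m = 1.57 AU.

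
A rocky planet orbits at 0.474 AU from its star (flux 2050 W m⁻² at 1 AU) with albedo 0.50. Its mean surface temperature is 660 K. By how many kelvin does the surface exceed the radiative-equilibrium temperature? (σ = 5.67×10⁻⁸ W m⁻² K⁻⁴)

ΔT ≈ 283.4 K

S = 2050/0.474² = 9124 W m⁻².
T_eq = [S(1−A)/(4σ)]^(1/4) = [9124×0.50/(4×5.67×10⁻⁸)]^(1/4) = 376.6 K.
ΔT = T_surf − T_eq = 660 − 376.6.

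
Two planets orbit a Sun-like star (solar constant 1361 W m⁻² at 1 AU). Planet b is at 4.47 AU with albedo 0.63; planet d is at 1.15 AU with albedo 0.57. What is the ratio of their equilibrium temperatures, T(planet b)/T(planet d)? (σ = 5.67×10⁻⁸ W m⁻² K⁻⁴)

T_eq = [S₀(1−A)/(4σd²)]^(1/4), so T ∝ (1−A)^(1/4) / √d.
T₁ = [1361×0.37/(4×5.67×10⁻⁸×4.47²)]^(1/4) = 102.67 K.
T₂ = [1361×0.43/(4×5.67×10⁻⁸×1.15²)]^(1/4) = 210.17 K.

T₁/T₂ ≈ 0.489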